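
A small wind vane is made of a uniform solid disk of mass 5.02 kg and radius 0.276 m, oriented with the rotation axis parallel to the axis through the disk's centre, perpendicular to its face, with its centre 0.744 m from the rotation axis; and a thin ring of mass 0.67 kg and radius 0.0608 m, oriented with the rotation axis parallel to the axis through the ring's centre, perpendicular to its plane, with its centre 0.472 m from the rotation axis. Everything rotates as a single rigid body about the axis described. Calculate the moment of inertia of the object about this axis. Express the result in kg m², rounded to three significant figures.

3.12

Solid disk: I_cm = (1/2)MR² = (1/2)(5.02)(0.276)² = 0.1912 kg m²; centre at d = 0.744 m, so the parallel axis theorem gives I = 0.1912 + (5.02)(0.744)² = 2.97 kg m².
Thin ring: I_cm = MR² = (0.67)(0.0608)² = 0.0024767 kg m²; centre at d = 0.472 m, so the parallel axis theorem gives I = 0.0024767 + (0.67)(0.472)² = 0.15174 kg m².
Total I = 2.97 + 0.15174 = 3.1217 kg m².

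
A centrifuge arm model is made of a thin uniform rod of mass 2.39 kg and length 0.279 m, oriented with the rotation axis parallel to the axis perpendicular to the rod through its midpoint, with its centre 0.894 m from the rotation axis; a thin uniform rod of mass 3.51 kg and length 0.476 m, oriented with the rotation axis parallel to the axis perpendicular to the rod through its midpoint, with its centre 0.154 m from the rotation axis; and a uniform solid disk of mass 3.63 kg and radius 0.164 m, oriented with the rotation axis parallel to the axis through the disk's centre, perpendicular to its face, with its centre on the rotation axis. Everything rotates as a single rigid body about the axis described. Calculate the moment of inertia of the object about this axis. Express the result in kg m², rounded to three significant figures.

Thin rod: I_cm = (1/12)ML² = (1/12)(2.39)(0.279)² = 0.015503 kg m²; centre at d = 0.894 m, so I = I_cm + Md² gives I = 0.015503 + (2.39)(0.894)² = 1.9257 kg m².
Thin rod: I_cm = (1/12)ML² = (1/12)(3.51)(0.476)² = 0.066273 kg m²; centre at d = 0.154 m, so I = I_cm + Md² gives I = 0.066273 + (3.51)(0.154)² = 0.14952 kg m².
Solid disk: I_cm = (1/2)MR² = (1/2)(3.63)(0.164)² = 0.048816 kg m²; axis through the centre, so I = 0.048816 kg m².
Total I = 1.9257 + 0.14952 + 0.048816 = 2.124 kg m².

2.12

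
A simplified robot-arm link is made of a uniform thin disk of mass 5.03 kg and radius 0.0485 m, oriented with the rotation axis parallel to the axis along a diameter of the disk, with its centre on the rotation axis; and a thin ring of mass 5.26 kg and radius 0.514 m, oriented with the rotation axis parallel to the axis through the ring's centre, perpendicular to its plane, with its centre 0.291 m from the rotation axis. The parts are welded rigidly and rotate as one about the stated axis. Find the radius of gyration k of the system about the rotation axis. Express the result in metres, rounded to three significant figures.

0.423

Thin disk: I_cm = (1/4)MR² = (1/4)(5.03)(0.0485)² = 0.002958 kg·m²; axis through the centre, so I = 0.002958 kg·m².
Thin ring: I_cm = MR² = (5.26)(0.514)² = 1.3897 kg·m²; centre at d = 0.291 m, so I = I_cm + Md² gives I = 1.3897 + (5.26)(0.291)² = 1.8351 kg·m².
Total I = 1.8381 kg·m²; total mass M = 10.29 kg.
k = √(I/M) = √(1.8381/10.29) = 0.42264 m.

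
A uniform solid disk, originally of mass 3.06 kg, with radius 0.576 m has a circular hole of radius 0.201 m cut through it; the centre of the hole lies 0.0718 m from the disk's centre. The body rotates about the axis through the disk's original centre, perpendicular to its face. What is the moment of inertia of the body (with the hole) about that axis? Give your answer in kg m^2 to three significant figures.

0.498

Unpierced body about its centre: I₀ = (1/2)MR² = (1/2)(3.06)(0.576)² = 0.50762 kg m^2.
The removed disk has mass m = M·(r/R)² = (3.06)(0.201/0.576)² = 0.37262 kg (same uniform areal density).
Its moment of inertia about the rotation axis (parallel-axis theorem): I_hole = (1/2)mr² + md² = (1/2)(0.37262)(0.201)² + (0.37262)(0.0718)² = 0.0094481 kg m^2.
Treating the hole as negative mass, I = I₀ − I_hole = 0.50762 − 0.0094481 = 0.49817 kg m^2.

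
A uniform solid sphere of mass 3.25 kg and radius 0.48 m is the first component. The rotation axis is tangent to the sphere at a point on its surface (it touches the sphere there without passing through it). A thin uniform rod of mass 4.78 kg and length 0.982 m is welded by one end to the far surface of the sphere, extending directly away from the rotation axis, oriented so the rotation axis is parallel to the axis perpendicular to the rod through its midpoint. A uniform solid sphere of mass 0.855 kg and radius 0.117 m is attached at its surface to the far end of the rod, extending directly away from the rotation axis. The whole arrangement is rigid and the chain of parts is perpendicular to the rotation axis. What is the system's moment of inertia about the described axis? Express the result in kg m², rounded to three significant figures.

Solid sphere: I_cm = (2/5)MR² = (2/5)(3.25)(0.48)² = 0.29952 kg m²; centre at d = 0.48 m, so the parallel axis theorem gives I = 0.29952 + (3.25)(0.48)² = 1.0483 kg m².
Thin rod: I_cm = (1/12)ML² = (1/12)(4.78)(0.982)² = 0.38412 kg m²; centre at d = 0.48 + 0.48 + 0.491 = 1.451 m, so the parallel axis theorem gives I = 0.38412 + (4.78)(1.451)² = 10.448 kg m².
Solid sphere: I_cm = (2/5)MR² = (2/5)(0.855)(0.117)² = 0.0046816 kg m²; centre at d = 0.48 + 0.48 + 0.491 + 0.491 + 0.117 = 2.059 m, so the parallel axis theorem gives I = 0.0046816 + (0.855)(2.059)² = 3.6294 kg m².
Total I = 1.0483 + 10.448 + 3.6294 = 15.126 kg m².

15.1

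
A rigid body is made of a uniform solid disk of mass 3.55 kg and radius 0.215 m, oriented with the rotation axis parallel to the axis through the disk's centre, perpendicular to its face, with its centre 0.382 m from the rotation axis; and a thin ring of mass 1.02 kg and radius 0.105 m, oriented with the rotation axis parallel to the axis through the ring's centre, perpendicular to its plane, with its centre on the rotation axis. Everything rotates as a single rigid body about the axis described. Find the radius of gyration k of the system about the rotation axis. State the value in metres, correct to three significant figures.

Solid disk: I_cm = (1/2)MR² = (1/2)(3.55)(0.215)² = 0.082049 kg m^2; centre at d = 0.382 m, so I = I_cm + Md² gives I = 0.082049 + (3.55)(0.382)² = 0.60008 kg m^2.
Thin ring: I_cm = MR² = (1.02)(0.105)² = 0.011245 kg m^2; axis through the centre, so I = 0.011245 kg m^2.
Total I = 0.61133 kg m^2; total mass M = 4.57 kg.
k = √(I/M) = √(0.61133/4.57) = 0.36574 m.

0.366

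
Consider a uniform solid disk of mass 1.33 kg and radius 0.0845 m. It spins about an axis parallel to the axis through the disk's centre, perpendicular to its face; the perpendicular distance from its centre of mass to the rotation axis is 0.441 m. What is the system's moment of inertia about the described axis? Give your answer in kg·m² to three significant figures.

I_cm = (1/2)MR² = (1/2)(1.33)(0.0845)² = 0.0047483 kg·m²; centre at d = 0.441 m, so I = I_cm + Md² gives I = 0.0047483 + (1.33)(0.441)² = 0.26341 kg·m².

0.263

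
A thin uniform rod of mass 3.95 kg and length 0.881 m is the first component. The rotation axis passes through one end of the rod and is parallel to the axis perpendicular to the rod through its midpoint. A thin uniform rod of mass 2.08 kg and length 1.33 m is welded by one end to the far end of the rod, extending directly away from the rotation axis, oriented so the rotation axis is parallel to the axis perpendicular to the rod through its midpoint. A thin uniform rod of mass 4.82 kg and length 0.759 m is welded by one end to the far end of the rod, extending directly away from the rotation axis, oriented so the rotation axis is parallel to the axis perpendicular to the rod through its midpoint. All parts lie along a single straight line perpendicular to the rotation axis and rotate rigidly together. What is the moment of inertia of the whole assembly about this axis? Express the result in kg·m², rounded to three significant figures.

Thin rod: I_cm = (1/12)ML² = (1/12)(3.95)(0.881)² = 0.25549 kg·m²; centre at d = 0.4405 m, so the parallel axis theorem gives I = 0.25549 + (3.95)(0.4405)² = 1.0219 kg·m².
Thin rod: I_cm = (1/12)ML² = (1/12)(2.08)(1.33)² = 0.30661 kg·m²; centre at d = 0.4405 + 0.4405 + 0.665 = 1.546 m, so the parallel axis theorem gives I = 0.30661 + (2.08)(1.546)² = 5.2781 kg·m².
Thin rod: I_cm = (1/12)ML² = (1/12)(4.82)(0.759)² = 0.23139 kg·m²; centre at d = 0.4405 + 0.4405 + 0.665 + 0.665 + 0.3795 = 2.5905 m, so the parallel axis theorem gives I = 0.23139 + (4.82)(2.5905)² = 32.577 kg·m².
Total I = 1.0219 + 5.2781 + 32.577 = 38.877 kg·m².

38.9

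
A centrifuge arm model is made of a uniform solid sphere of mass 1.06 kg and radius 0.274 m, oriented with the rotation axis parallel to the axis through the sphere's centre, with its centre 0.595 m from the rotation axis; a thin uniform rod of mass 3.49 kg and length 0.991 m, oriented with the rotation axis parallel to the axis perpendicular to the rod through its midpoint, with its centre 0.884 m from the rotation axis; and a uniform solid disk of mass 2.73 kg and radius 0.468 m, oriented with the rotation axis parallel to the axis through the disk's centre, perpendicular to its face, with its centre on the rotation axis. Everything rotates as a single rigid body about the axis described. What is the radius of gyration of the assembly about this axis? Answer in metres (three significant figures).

0.715

Solid sphere: I_cm = (2/5)MR² = (2/5)(1.06)(0.274)² = 0.031832 kg m²; centre at d = 0.595 m, so I = I_cm + Md² gives I = 0.031832 + (1.06)(0.595)² = 0.4071 kg m².
Thin rod: I_cm = (1/12)ML² = (1/12)(3.49)(0.991)² = 0.28562 kg m²; centre at d = 0.884 m, so I = I_cm + Md² gives I = 0.28562 + (3.49)(0.884)² = 3.0129 kg m².
Solid disk: I_cm = (1/2)MR² = (1/2)(2.73)(0.468)² = 0.29897 kg m²; axis through the centre, so I = 0.29897 kg m².
Total I = 3.719 kg m²; total mass M = 7.28 kg.
k = √(I/M) = √(3.719/7.28) = 0.71474 m.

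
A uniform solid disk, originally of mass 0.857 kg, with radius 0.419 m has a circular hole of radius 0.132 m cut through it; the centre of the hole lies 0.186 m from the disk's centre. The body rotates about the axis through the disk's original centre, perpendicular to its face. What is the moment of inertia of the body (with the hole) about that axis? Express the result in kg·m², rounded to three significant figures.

0.0715

Unpierced body about its centre: I₀ = (1/2)MR² = (1/2)(0.857)(0.419)² = 0.075228 kg·m².
The removed disk has mass m = M·(r/R)² = (0.857)(0.132/0.419)² = 0.085055 kg (same uniform areal density).
Its moment of inertia about the rotation axis (parallel-axis theorem): I_hole = (1/2)mr² + md² = (1/2)(0.085055)(0.132)² + (0.085055)(0.186)² = 0.0036836 kg·m².
Treating the hole as negative mass, I = I₀ − I_hole = 0.075228 − 0.0036836 = 0.071544 kg·m².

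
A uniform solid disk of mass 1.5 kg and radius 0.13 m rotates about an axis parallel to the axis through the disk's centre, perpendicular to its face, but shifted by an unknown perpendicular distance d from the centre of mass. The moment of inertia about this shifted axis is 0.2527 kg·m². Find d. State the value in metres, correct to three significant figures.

0.400

About the centre-of-mass axis, I_cm = (1/2)MR² = (1/2)(1.5)(0.13)² = 0.012675 kg·m².
Parallel axis theorem: I = I_cm + Md², so Md² = 0.2527 − 0.012675 = 0.24002 kg·m².
d = √(0.24002 / 1.5) = 0.40002 m.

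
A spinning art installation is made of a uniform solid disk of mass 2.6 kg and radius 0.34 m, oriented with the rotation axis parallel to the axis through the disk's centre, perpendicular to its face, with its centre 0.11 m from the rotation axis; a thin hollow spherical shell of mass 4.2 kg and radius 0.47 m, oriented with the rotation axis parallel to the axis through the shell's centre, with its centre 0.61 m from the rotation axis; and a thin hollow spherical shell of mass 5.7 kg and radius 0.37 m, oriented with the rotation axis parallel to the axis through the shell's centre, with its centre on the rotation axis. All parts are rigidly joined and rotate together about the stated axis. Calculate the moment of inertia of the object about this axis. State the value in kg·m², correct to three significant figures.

Solid disk: I_cm = (1/2)MR² = (1/2)(2.6)(0.34)² = 0.15028 kg·m²; centre at d = 0.11 m, so the parallel axis theorem gives I = 0.15028 + (2.6)(0.11)² = 0.18174 kg·m².
Spherical shell: I_cm = (2/3)MR² = (2/3)(4.2)(0.47)² = 0.61852 kg·m²; centre at d = 0.61 m, so the parallel axis theorem gives I = 0.61852 + (4.2)(0.61)² = 2.1813 kg·m².
Spherical shell: I_cm = (2/3)MR² = (2/3)(5.7)(0.37)² = 0.52022 kg·m²; axis through the centre, so I = 0.52022 kg·m².
Total I = 0.18174 + 2.1813 + 0.52022 = 2.8833 kg·m².

2.88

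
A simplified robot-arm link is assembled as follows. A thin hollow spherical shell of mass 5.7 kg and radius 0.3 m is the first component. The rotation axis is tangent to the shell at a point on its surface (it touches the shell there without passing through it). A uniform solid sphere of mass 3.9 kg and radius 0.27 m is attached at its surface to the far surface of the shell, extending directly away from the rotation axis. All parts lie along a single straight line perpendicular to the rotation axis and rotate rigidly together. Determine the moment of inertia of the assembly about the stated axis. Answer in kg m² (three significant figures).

Spherical shell: I_cm = (2/3)MR² = (2/3)(5.7)(0.3)² = 0.342 kg m²; centre at d = 0.3 m, so I = I_cm + Md² gives I = 0.342 + (5.7)(0.3)² = 0.855 kg m².
Solid sphere: I_cm = (2/5)MR² = (2/5)(3.9)(0.27)² = 0.11372 kg m²; centre at d = 0.3 + 0.3 + 0.27 = 0.87 m, so I = I_cm + Md² gives I = 0.11372 + (3.9)(0.87)² = 3.0656 kg m².
Total I = 0.855 + 3.0656 = 3.9206 kg m².

3.92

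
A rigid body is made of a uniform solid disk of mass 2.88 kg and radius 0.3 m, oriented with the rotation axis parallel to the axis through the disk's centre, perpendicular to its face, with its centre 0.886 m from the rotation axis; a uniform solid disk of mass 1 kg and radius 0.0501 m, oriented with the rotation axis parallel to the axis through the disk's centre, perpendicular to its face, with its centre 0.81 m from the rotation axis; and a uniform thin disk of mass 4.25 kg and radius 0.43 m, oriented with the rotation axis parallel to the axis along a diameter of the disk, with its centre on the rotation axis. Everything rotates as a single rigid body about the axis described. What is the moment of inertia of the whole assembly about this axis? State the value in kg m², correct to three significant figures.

Solid disk: I_cm = (1/2)MR² = (1/2)(2.88)(0.3)² = 0.1296 kg m²; centre at d = 0.886 m, so I = I_cm + Md² gives I = 0.1296 + (2.88)(0.886)² = 2.3904 kg m².
Solid disk: I_cm = (1/2)MR² = (1/2)(1)(0.0501)² = 0.001255 kg m²; centre at d = 0.81 m, so I = I_cm + Md² gives I = 0.001255 + (1)(0.81)² = 0.65736 kg m².
Thin disk: I_cm = (1/4)MR² = (1/4)(4.25)(0.43)² = 0.19646 kg m²; axis through the centre, so I = 0.19646 kg m².
Total I = 2.3904 + 0.65736 + 0.19646 = 3.2442 kg m².

3.24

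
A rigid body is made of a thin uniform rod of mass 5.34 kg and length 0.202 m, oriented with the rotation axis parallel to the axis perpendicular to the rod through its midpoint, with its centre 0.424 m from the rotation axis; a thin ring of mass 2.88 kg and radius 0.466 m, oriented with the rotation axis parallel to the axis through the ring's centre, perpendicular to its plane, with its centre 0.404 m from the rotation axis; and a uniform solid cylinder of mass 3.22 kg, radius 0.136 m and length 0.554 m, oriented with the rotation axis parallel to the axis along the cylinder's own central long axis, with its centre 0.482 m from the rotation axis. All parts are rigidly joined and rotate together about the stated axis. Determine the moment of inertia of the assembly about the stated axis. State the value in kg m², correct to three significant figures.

2.85

Thin rod: I_cm = (1/12)ML² = (1/12)(5.34)(0.202)² = 0.018158 kg m²; centre at d = 0.424 m, so I = I_cm + Md² gives I = 0.018158 + (5.34)(0.424)² = 0.97816 kg m².
Thin ring: I_cm = MR² = (2.88)(0.466)² = 0.62541 kg m²; centre at d = 0.404 m, so I = I_cm + Md² gives I = 0.62541 + (2.88)(0.404)² = 1.0955 kg m².
Solid cylinder: I_cm = (1/2)MR² = (1/2)(3.22)(0.136)² = 0.029779 kg m²; centre at d = 0.482 m, so I = I_cm + Md² gives I = 0.029779 + (3.22)(0.482)² = 0.77786 kg m².
Total I = 0.97816 + 1.0955 + 0.77786 = 2.8515 kg m².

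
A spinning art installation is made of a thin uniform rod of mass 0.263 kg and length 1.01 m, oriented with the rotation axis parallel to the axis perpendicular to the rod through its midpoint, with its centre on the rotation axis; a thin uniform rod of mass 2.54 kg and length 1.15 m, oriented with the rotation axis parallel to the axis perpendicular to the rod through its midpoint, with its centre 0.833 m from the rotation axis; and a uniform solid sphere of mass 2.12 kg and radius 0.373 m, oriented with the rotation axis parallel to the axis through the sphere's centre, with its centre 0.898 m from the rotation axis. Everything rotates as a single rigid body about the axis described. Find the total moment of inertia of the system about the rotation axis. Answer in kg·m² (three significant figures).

3.89

Thin rod: I_cm = (1/12)ML² = (1/12)(0.263)(1.01)² = 0.022357 kg·m²; axis through the centre, so I = 0.022357 kg·m².
Thin rod: I_cm = (1/12)ML² = (1/12)(2.54)(1.15)² = 0.27993 kg·m²; centre at d = 0.833 m, so I = I_cm + Md² gives I = 0.27993 + (2.54)(0.833)² = 2.0424 kg·m².
Solid sphere: I_cm = (2/5)MR² = (2/5)(2.12)(0.373)² = 0.11798 kg·m²; centre at d = 0.898 m, so I = I_cm + Md² gives I = 0.11798 + (2.12)(0.898)² = 1.8276 kg·m².
Total I = 0.022357 + 2.0424 + 1.8276 = 3.8923 kg·m².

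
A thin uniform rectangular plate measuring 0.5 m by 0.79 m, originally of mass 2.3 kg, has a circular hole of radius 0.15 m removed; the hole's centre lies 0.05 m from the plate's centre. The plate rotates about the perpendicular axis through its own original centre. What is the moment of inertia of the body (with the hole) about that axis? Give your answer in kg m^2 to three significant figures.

0.162

Unpierced body about its centre: I₀ = (1/12)M(a²+b²) = (1/12)(2.3)[(0.5)² + (0.79)²] = 0.16754 kg m^2.
The removed disk has mass m = M·πr²/(ab) = (2.3)·π(0.15)²/(0.5·0.79) = 0.41159 kg (same uniform areal density).
Its moment of inertia about the rotation axis (parallel-axis theorem): I_hole = (1/2)mr² + md² = (1/2)(0.41159)(0.15)² + (0.41159)(0.05)² = 0.0056593 kg m^2.
Treating the hole as negative mass, I = I₀ − I_hole = 0.16754 − 0.0056593 = 0.16188 kg m^2.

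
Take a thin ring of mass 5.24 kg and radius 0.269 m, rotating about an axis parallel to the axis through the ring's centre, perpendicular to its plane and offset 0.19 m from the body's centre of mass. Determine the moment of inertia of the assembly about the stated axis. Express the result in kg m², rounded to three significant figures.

I_cm = MR² = (5.24)(0.269)² = 0.37917 kg m²; centre at d = 0.19 m, so I = I_cm + Md² gives I = 0.37917 + (5.24)(0.19)² = 0.56834 kg m².

0.568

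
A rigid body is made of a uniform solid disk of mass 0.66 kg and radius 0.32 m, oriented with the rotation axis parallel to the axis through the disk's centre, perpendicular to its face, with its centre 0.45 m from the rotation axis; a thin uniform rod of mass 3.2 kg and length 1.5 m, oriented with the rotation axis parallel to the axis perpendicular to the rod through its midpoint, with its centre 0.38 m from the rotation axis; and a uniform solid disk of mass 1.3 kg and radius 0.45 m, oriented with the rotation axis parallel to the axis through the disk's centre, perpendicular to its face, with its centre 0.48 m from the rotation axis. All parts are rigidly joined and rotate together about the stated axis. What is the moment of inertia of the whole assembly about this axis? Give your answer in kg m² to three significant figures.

Solid disk: I_cm = (1/2)MR² = (1/2)(0.66)(0.32)² = 0.033792 kg m²; centre at d = 0.45 m, so I = I_cm + Md² gives I = 0.033792 + (0.66)(0.45)² = 0.16744 kg m².
Thin rod: I_cm = (1/12)ML² = (1/12)(3.2)(1.5)² = 0.6 kg m²; centre at d = 0.38 m, so I = I_cm + Md² gives I = 0.6 + (3.2)(0.38)² = 1.0621 kg m².
Solid disk: I_cm = (1/2)MR² = (1/2)(1.3)(0.45)² = 0.13163 kg m²; centre at d = 0.48 m, so I = I_cm + Md² gives I = 0.13163 + (1.3)(0.48)² = 0.43115 kg m².
Total I = 0.16744 + 1.0621 + 0.43115 = 1.6607 kg m².

1.66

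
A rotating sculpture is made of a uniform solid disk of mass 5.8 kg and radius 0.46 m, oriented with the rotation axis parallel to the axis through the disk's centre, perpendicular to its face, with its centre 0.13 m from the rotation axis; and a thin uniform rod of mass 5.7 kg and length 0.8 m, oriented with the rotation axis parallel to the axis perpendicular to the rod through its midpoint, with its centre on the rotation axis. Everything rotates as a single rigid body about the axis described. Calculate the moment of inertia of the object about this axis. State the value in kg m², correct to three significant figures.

Solid disk: I_cm = (1/2)MR² = (1/2)(5.8)(0.46)² = 0.61364 kg m²; centre at d = 0.13 m, so the parallel axis theorem gives I = 0.61364 + (5.8)(0.13)² = 0.71166 kg m².
Thin rod: I_cm = (1/12)ML² = (1/12)(5.7)(0.8)² = 0.304 kg m²; axis through the centre, so I = 0.304 kg m².
Total I = 0.71166 + 0.304 = 1.0157 kg m².

1.02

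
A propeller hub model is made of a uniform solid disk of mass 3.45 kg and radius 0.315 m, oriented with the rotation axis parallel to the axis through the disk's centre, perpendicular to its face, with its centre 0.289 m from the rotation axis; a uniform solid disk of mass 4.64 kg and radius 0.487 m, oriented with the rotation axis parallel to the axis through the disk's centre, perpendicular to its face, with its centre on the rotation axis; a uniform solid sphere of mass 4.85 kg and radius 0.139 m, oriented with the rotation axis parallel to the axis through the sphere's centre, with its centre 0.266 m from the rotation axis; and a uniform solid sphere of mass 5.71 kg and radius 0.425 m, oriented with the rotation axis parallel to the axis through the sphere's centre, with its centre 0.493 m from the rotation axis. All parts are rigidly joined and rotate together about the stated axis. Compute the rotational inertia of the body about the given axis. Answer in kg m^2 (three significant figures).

Solid disk: I_cm = (1/2)MR² = (1/2)(3.45)(0.315)² = 0.17116 kg m^2; centre at d = 0.289 m, so I = I_cm + Md² gives I = 0.17116 + (3.45)(0.289)² = 0.45931 kg m^2.
Solid disk: I_cm = (1/2)MR² = (1/2)(4.64)(0.487)² = 0.55023 kg m^2; axis through the centre, so I = 0.55023 kg m^2.
Solid sphere: I_cm = (2/5)MR² = (2/5)(4.85)(0.139)² = 0.037483 kg m^2; centre at d = 0.266 m, so I = I_cm + Md² gives I = 0.037483 + (4.85)(0.266)² = 0.38065 kg m^2.
Solid sphere: I_cm = (2/5)MR² = (2/5)(5.71)(0.425)² = 0.41255 kg m^2; centre at d = 0.493 m, so I = I_cm + Md² gives I = 0.41255 + (5.71)(0.493)² = 1.8004 kg m^2.
Total I = 0.45931 + 0.55023 + 0.38065 + 1.8004 = 3.1905 kg m^2.

3.19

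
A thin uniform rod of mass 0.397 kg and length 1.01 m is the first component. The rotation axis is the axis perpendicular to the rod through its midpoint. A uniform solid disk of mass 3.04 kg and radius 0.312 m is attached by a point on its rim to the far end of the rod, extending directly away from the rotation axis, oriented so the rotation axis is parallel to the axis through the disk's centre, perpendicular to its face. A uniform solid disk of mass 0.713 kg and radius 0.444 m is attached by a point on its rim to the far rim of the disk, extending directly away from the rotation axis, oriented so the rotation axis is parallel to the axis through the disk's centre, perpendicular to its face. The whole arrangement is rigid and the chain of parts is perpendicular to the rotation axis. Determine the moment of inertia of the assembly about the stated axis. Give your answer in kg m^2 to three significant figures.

Thin rod: I_cm = (1/12)ML² = (1/12)(0.397)(1.01)² = 0.033748 kg m^2; axis through the centre, so I = 0.033748 kg m^2.
Solid disk: I_cm = (1/2)MR² = (1/2)(3.04)(0.312)² = 0.14796 kg m^2; centre at d = 0.505 + 0.312 = 0.817 m, so the parallel axis theorem gives I = 0.14796 + (3.04)(0.817)² = 2.1771 kg m^2.
Solid disk: I_cm = (1/2)MR² = (1/2)(0.713)(0.444)² = 0.070279 kg m^2; centre at d = 0.505 + 0.312 + 0.312 + 0.444 = 1.573 m, so the parallel axis theorem gives I = 0.070279 + (0.713)(1.573)² = 1.8345 kg m^2.
Total I = 0.033748 + 2.1771 + 1.8345 = 4.0454 kg m^2.

4.05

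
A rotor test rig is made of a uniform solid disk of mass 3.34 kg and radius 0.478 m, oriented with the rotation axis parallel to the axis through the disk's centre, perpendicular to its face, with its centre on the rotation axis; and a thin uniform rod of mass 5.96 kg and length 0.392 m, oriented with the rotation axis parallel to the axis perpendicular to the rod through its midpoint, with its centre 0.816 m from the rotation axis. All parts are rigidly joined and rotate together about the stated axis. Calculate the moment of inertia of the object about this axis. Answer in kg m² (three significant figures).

Solid disk: I_cm = (1/2)MR² = (1/2)(3.34)(0.478)² = 0.38157 kg m²; axis through the centre, so I = 0.38157 kg m².
Thin rod: I_cm = (1/12)ML² = (1/12)(5.96)(0.392)² = 0.07632 kg m²; centre at d = 0.816 m, so the parallel axis theorem gives I = 0.07632 + (5.96)(0.816)² = 4.0448 kg m².
Total I = 0.38157 + 4.0448 = 4.4264 kg m².

4.43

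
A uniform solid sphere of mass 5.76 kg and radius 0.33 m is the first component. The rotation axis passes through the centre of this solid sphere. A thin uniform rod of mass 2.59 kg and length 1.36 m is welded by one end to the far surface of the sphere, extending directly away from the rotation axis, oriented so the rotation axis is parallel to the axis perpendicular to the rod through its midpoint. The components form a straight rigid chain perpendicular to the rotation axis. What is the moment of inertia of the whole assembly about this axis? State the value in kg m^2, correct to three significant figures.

Solid sphere: I_cm = (2/5)MR² = (2/5)(5.76)(0.33)² = 0.25091 kg m^2; axis through the centre, so I = 0.25091 kg m^2.
Thin rod: I_cm = (1/12)ML² = (1/12)(2.59)(1.36)² = 0.39921 kg m^2; centre at d = 0.33 + 0.68 = 1.01 m, so I = I_cm + Md² gives I = 0.39921 + (2.59)(1.01)² = 3.0413 kg m^2.
Total I = 0.25091 + 3.0413 = 3.2922 kg m^2.

3.29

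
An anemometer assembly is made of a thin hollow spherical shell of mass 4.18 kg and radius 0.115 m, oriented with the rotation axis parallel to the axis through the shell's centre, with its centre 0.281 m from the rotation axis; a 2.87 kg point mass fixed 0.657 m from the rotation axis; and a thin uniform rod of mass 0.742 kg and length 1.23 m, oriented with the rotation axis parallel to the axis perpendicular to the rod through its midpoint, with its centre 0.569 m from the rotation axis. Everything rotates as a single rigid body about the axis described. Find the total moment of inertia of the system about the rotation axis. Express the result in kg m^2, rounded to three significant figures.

Spherical shell: I_cm = (2/3)MR² = (2/3)(4.18)(0.115)² = 0.036854 kg m^2; centre at d = 0.281 m, so I = I_cm + Md² gives I = 0.036854 + (4.18)(0.281)² = 0.36691 kg m^2.
Point mass: I_cm = 0; centre at d = 0.657 m, so I = I_cm + Md² gives I = 0 + (2.87)(0.657)² = 1.2388 kg m^2.
Thin rod: I_cm = (1/12)ML² = (1/12)(0.742)(1.23)² = 0.093548 kg m^2; centre at d = 0.569 m, so I = I_cm + Md² gives I = 0.093548 + (0.742)(0.569)² = 0.33378 kg m^2.
Total I = 0.36691 + 1.2388 + 0.33378 = 1.9395 kg m^2.

1.94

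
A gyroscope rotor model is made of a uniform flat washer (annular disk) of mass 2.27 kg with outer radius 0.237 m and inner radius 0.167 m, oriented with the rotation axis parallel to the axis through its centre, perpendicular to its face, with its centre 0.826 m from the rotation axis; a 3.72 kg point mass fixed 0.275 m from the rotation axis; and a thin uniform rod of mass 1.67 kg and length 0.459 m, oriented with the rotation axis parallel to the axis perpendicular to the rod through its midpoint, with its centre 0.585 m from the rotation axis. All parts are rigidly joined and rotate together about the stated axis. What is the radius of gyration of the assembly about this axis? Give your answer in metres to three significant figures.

0.574

Annular disk: I_cm = (1/2)M(R²+r²) = (1/2)(2.27)[(0.237)² + (0.167)²] = 0.095406 kg m^2; centre at d = 0.826 m, so the parallel axis theorem gives I = 0.095406 + (2.27)(0.826)² = 1.6442 kg m^2.
Point mass: I_cm = 0; centre at d = 0.275 m, so the parallel axis theorem gives I = 0 + (3.72)(0.275)² = 0.28133 kg m^2.
Thin rod: I_cm = (1/12)ML² = (1/12)(1.67)(0.459)² = 0.02932 kg m^2; centre at d = 0.585 m, so the parallel axis theorem gives I = 0.02932 + (1.67)(0.585)² = 0.60084 kg m^2.
Total I = 2.5263 kg m^2; total mass M = 7.66 kg.
k = √(I/M) = √(2.5263/7.66) = 0.57429 m.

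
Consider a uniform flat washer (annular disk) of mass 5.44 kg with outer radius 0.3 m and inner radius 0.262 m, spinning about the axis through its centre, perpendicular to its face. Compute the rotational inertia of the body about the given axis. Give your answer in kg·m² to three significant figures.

0.432

I_cm = (1/2)M(R²+r²) = (1/2)(5.44)[(0.3)² + (0.262)²] = 0.43151 kg·m²; axis through the centre, so I = 0.43151 kg·m².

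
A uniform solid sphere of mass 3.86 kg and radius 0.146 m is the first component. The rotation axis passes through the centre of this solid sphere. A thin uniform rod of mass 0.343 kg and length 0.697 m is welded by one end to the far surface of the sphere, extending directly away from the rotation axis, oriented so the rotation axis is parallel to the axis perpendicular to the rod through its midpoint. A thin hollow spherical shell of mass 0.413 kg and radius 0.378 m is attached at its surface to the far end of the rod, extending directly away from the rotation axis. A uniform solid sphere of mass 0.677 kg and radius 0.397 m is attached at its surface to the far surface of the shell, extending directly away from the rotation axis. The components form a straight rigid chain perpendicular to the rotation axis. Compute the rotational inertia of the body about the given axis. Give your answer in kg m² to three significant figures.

Solid sphere: I_cm = (2/5)MR² = (2/5)(3.86)(0.146)² = 0.032912 kg m²; axis through the centre, so I = 0.032912 kg m².
Thin rod: I_cm = (1/12)ML² = (1/12)(0.343)(0.697)² = 0.013886 kg m²; centre at d = 0.146 + 0.3485 = 0.4945 m, so the parallel axis theorem gives I = 0.013886 + (0.343)(0.4945)² = 0.09776 kg m².
Spherical shell: I_cm = (2/3)MR² = (2/3)(0.413)(0.378)² = 0.039341 kg m²; centre at d = 0.146 + 0.3485 + 0.3485 + 0.378 = 1.221 m, so the parallel axis theorem gives I = 0.039341 + (0.413)(1.221)² = 0.65506 kg m².
Solid sphere: I_cm = (2/5)MR² = (2/5)(0.677)(0.397)² = 0.042681 kg m²; centre at d = 0.146 + 0.3485 + 0.3485 + 0.378 + 0.378 + 0.397 = 1.996 m, so the parallel axis theorem gives I = 0.042681 + (0.677)(1.996)² = 2.7399 kg m².
Total I = 0.032912 + 0.09776 + 0.65506 + 2.7399 = 3.5256 kg m².

3.53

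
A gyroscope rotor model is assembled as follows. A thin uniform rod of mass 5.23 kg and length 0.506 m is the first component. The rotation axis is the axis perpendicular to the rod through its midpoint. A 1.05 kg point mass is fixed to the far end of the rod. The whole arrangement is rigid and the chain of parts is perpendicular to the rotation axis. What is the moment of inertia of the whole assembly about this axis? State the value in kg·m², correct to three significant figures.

Thin rod: I_cm = (1/12)ML² = (1/12)(5.23)(0.506)² = 0.11159 kg·m²; axis through the centre, so I = 0.11159 kg·m².
Point mass: I_cm = 0; centre at d = 0.253 m, so I = I_cm + Md² gives I = 0 + (1.05)(0.253)² = 0.067209 kg·m².
Total I = 0.11159 + 0.067209 = 0.1788 kg·m².

0.179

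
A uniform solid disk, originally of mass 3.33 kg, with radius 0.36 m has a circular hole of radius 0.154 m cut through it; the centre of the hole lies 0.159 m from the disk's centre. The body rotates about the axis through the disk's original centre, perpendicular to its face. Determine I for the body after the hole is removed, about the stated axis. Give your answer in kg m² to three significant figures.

Unpierced body about its centre: I₀ = (1/2)MR² = (1/2)(3.33)(0.36)² = 0.21578 kg m².
The removed disk has mass m = M·(r/R)² = (3.33)(0.154/0.36)² = 0.60937 kg (same uniform areal density).
Its moment of inertia about the rotation axis (parallel-axis theorem): I_hole = (1/2)mr² + md² = (1/2)(0.60937)(0.154)² + (0.60937)(0.159)² = 0.022631 kg m².
Treating the hole as negative mass, I = I₀ − I_hole = 0.21578 − 0.022631 = 0.19315 kg m².

0.193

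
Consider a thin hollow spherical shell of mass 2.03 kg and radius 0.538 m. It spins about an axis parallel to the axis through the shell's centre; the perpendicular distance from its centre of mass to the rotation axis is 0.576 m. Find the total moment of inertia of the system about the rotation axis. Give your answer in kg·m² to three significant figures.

I_cm = (2/3)MR² = (2/3)(2.03)(0.538)² = 0.39171 kg·m²; centre at d = 0.576 m, so I = I_cm + Md² gives I = 0.39171 + (2.03)(0.576)² = 1.0652 kg·m².

1.07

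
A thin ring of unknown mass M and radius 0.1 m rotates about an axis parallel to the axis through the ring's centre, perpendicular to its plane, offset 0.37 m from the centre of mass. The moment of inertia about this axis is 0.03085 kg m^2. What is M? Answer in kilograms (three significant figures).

0.210

I = I_cm + Md² = MR² + Md² = M·[1·(0.1)² + (0.37)²] = M·0.1469.
So M = 0.03085 / 0.1469 = 0.21001 kg.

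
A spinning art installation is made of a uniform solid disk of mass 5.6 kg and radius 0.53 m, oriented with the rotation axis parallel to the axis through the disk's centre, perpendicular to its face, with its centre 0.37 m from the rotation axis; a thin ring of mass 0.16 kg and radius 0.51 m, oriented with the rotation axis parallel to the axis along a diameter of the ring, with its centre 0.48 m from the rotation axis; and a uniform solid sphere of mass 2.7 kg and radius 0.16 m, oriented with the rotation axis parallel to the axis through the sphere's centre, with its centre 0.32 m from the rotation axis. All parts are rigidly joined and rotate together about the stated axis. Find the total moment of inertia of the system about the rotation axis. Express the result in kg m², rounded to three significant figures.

1.91

Solid disk: I_cm = (1/2)MR² = (1/2)(5.6)(0.53)² = 0.78652 kg m²; centre at d = 0.37 m, so the parallel axis theorem gives I = 0.78652 + (5.6)(0.37)² = 1.5532 kg m².
Thin ring: I_cm = (1/2)MR² = (1/2)(0.16)(0.51)² = 0.020808 kg m²; centre at d = 0.48 m, so the parallel axis theorem gives I = 0.020808 + (0.16)(0.48)² = 0.057672 kg m².
Solid sphere: I_cm = (2/5)MR² = (2/5)(2.7)(0.16)² = 0.027648 kg m²; centre at d = 0.32 m, so the parallel axis theorem gives I = 0.027648 + (2.7)(0.32)² = 0.30413 kg m².
Total I = 1.5532 + 0.057672 + 0.30413 = 1.915 kg m².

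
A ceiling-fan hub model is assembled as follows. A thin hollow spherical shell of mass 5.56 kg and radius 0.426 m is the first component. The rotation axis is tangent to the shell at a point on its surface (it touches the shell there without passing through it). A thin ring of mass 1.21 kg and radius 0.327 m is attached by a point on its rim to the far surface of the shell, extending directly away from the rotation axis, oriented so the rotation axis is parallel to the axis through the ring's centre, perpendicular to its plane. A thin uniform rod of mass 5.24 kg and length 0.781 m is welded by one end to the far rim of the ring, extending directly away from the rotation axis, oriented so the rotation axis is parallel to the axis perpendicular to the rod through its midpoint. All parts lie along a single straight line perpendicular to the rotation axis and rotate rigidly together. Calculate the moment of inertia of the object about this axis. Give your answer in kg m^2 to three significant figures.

Spherical shell: I_cm = (2/3)MR² = (2/3)(5.56)(0.426)² = 0.67267 kg m^2; centre at d = 0.426 m, so I = I_cm + Md² gives I = 0.67267 + (5.56)(0.426)² = 1.6817 kg m^2.
Thin ring: I_cm = MR² = (1.21)(0.327)² = 0.12938 kg m^2; centre at d = 0.426 + 0.426 + 0.327 = 1.179 m, so I = I_cm + Md² gives I = 0.12938 + (1.21)(1.179)² = 1.8113 kg m^2.
Thin rod: I_cm = (1/12)ML² = (1/12)(5.24)(0.781)² = 0.26635 kg m^2; centre at d = 0.426 + 0.426 + 0.327 + 0.327 + 0.3905 = 1.8965 m, so I = I_cm + Md² gives I = 0.26635 + (5.24)(1.8965)² = 19.113 kg m^2.
Total I = 1.6817 + 1.8113 + 19.113 = 22.606 kg m^2.

22.6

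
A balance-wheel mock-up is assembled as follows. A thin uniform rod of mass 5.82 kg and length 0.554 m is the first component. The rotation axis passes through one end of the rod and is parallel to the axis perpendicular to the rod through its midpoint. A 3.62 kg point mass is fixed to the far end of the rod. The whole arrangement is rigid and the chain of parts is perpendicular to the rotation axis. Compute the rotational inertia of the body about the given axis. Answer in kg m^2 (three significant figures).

Thin rod: I_cm = (1/12)ML² = (1/12)(5.82)(0.554)² = 0.14885 kg m^2; centre at d = 0.277 m, so I = I_cm + Md² gives I = 0.14885 + (5.82)(0.277)² = 0.59542 kg m^2.
Point mass: I_cm = 0; centre at d = 0.277 + 0.277 = 0.554 m, so I = I_cm + Md² gives I = 0 + (3.62)(0.554)² = 1.111 kg m^2.
Total I = 0.59542 + 1.111 = 1.7065 kg m^2.

1.71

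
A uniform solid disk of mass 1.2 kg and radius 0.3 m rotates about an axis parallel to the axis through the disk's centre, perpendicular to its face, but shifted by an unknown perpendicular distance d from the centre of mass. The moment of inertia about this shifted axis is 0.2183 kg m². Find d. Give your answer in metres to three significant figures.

0.370

About the centre-of-mass axis, I_cm = (1/2)MR² = (1/2)(1.2)(0.3)² = 0.054 kg m².
Parallel axis theorem: I = I_cm + Md², so Md² = 0.2183 − 0.054 = 0.1643 kg m².
d = √(0.1643 / 1.2) = 0.37002 m.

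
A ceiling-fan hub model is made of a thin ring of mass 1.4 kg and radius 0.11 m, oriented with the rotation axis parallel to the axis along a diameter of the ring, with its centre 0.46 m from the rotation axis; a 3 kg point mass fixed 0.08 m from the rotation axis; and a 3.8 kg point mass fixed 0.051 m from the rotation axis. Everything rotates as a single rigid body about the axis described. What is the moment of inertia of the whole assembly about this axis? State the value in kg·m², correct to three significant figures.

0.334

Thin ring: I_cm = (1/2)MR² = (1/2)(1.4)(0.11)² = 0.00847 kg·m²; centre at d = 0.46 m, so I = I_cm + Md² gives I = 0.00847 + (1.4)(0.46)² = 0.30471 kg·m².
Point mass: I_cm = 0; centre at d = 0.08 m, so I = I_cm + Md² gives I = 0 + (3)(0.08)² = 0.0192 kg·m².
Point mass: I_cm = 0; centre at d = 0.051 m, so I = I_cm + Md² gives I = 0 + (3.8)(0.051)² = 0.0098838 kg·m².
Total I = 0.30471 + 0.0192 + 0.0098838 = 0.33379 kg·m².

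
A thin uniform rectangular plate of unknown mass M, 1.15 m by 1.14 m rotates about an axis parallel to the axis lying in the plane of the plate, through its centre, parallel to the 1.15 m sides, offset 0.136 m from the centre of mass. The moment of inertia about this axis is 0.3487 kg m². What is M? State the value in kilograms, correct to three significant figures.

2.75

I = I_cm + Md² = (1/12)Mb² + Md² = M·[0.0833333·(1.14)² + (0.136)²] = M·0.1268.
So M = 0.3487 / 0.1268 = 2.7501 kg.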